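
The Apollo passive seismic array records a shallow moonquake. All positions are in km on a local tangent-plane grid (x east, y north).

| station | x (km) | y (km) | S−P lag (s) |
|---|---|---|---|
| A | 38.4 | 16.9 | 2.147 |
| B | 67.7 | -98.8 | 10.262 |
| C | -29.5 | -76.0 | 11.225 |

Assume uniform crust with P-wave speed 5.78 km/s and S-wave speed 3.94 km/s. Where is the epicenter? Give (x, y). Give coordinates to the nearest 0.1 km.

Distance from S−P lag: d = Δt · v_P v_S / (v_P − v_S) = Δt · (5.78·3.94)/(5.78−3.94) ≈ 12.3767·Δt.
So d_A = 26.57, d_B = 127.01, d_C = 138.93 km.
Circle about each station: (x − 38.4)² + (y − 16.9)² = 26.57²; (x − 67.7)² + (y + 98.8)² = 127.01²; (x + 29.5)² + (y + 76.0)² = 138.93².
Subtracting pairs of circle equations eliminates x²+y² and gives linear equations (the radical axes):
58.6 x − 231.4 y = -2841.02
-135.8 x − 185.8 y = -13709.50
Solving the 2×2 system: x ≈ 62.5, y ≈ 28.1 km.

(62.5, 28.1)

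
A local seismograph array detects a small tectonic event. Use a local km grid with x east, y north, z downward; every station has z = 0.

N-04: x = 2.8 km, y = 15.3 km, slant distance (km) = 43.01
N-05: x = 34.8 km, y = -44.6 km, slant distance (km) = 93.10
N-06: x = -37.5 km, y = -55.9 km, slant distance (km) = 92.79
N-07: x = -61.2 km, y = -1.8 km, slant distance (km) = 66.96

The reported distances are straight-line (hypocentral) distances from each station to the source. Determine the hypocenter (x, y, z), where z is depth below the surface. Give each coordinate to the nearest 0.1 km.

Each station gives a sphere (x−x_i)² + (y−y_i)² + z² = d_i² (stations at z=0).
Subtracting the N-04 sphere from N-05 and N-06: z² cancels, leaving linear equations in x and y:
64.0 x − 119.8 y = -3859.48
-80.6 x − 142.4 y = -2470.99
Solving: x ≈ -13.509, y ≈ 24.999 km (keep extra digits for the depth step; rounded: -13.5, 25.0).
Then from the N-04 sphere: z² = 43.01² − (x − 2.8)² − (y − 15.3)² with x = -13.509, y = 24.999, so z ≈ 38.598 ≈ 38.6 km.
Check against N-07 (with the unrounded solution): distance 66.95 ≈ 66.96 km. ✓

(-13.5, 25.0, 38.6)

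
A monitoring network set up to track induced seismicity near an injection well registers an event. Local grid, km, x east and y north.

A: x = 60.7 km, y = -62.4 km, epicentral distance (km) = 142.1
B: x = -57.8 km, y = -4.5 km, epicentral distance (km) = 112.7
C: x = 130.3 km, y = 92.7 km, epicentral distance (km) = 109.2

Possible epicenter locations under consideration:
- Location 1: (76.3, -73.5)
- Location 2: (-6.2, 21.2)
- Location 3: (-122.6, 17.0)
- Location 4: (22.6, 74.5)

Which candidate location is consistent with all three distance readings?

Location 4

For each candidate, compare |candidate − station| to the reported distance:
Location 1: residuals A 123.0, B 38.1, C 65.6 → max 123.0 km
Location 2: residuals A 35.0, B 55.1, C 44.9 → max 55.1 km
Location 3: residuals A 57.7, B 44.4, C 154.8 → max 154.8 km
Location 4: residuals A 0.0, B 0.0, C 0.0 → max 0.0 km
Only Location 4 has all residuals ≈ 0.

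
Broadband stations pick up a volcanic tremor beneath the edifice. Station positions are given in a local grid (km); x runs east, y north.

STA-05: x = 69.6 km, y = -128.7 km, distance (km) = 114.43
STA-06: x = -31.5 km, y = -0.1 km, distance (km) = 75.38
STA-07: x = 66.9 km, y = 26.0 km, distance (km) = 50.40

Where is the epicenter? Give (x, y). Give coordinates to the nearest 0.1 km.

41.8 km east, -17.7 km north

Circle about each station: (x − 69.6)² + (y + 128.7)² = 114.43²; (x + 31.5)² + (y + 0.1)² = 75.38²; (x − 66.9)² + (y − 26.0)² = 50.40².
Subtracting the STA-05 equation from the STA-06 and STA-07 equations removes the quadratic terms:
-202.2 x + 257.2 y = -13003.51
-5.4 x + 309.4 y = -5702.18
Solving the 2×2 system: x ≈ 41.8, y ≈ -17.7 km.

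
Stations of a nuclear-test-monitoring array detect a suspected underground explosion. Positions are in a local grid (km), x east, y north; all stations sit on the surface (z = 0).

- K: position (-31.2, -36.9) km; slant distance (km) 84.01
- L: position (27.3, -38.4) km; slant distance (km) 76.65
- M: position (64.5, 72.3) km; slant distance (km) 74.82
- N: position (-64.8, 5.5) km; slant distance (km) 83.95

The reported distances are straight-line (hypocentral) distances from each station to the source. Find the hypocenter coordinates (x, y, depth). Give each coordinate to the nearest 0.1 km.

Each station gives a sphere (x−x_i)² + (y−y_i)² + z² = d_i² (stations at z=0).
Subtracting the K sphere from L and M: z² cancels, leaving linear equations in x and y:
117.0 x − 3.0 y = 1067.26
191.4 x + 218.4 y = 8512.14
Solving: x ≈ 9.899, y ≈ 30.300 km (keep extra digits for the depth step; rounded: 9.9, 30.3).
Then from the K sphere: z² = 84.01² − (x + 31.2)² − (y + 36.9)² with x = 9.899, y = 30.300, so z ≈ 29.201 ≈ 29.2 km.

x ≈ 9.9 km, y ≈ 30.3 km, depth ≈ 29.2 km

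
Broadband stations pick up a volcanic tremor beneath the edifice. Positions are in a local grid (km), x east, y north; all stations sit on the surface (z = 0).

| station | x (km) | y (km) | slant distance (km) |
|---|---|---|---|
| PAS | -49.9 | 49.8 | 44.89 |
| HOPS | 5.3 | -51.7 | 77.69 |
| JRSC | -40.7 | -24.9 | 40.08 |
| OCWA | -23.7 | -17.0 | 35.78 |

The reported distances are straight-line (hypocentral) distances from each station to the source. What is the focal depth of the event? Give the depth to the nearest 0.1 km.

z ≈ 18.1 km

Each station gives a sphere (x−x_i)² + (y−y_i)² + z² = d_i² (stations at z=0).
Subtracting the PAS sphere from HOPS and JRSC: z² cancels, leaving linear equations in x and y:
110.4 x − 203.0 y = -6289.69
18.4 x − 149.4 y = -2284.84
Solving: x ≈ -37.297, y ≈ 10.700 km (keep extra digits for the depth step; rounded: -37.3, 10.7).
Then from the PAS sphere: z² = 44.89² − (x + 49.9)² − (y − 49.8)² with x = -37.297, y = 10.700, so z ≈ 18.096 ≈ 18.1 km.
Check against OCWA (with the unrounded solution): distance 35.77 ≈ 35.78 km. ✓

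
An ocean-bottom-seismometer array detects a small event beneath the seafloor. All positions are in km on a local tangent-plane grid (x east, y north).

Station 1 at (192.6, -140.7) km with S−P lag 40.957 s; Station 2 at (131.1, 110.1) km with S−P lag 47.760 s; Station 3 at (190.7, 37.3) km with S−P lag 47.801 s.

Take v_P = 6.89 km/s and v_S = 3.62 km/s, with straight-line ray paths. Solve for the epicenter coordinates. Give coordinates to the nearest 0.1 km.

x ≈ -119.5 km, y ≈ -154.3 km

Distance from S−P lag: d = Δt · v_P v_S / (v_P − v_S) = Δt · (6.89·3.62)/(6.89−3.62) ≈ 7.6275·Δt.
So d_Station 1 = 312.40, d_Station 2 = 364.29, d_Station 3 = 364.60 km.
Circle about each station: (x − 192.6)² + (y + 140.7)² = 312.40²; (x − 131.1)² + (y − 110.1)² = 364.29²; (x − 190.7)² + (y − 37.3)² = 364.60².
Subtracting the Station 1 equation from the Station 2 and Station 3 equations removes the quadratic terms:
-123.0 x + 501.6 y = -62695.47
-3.8 x + 356.0 y = -54472.87
Solving the 2×2 system: x ≈ -119.5, y ≈ -154.3 km.
Check against Station 1 (with the unrounded x, y): √((x − 192.6)²+(y + 140.7)²) = 312.37 ≈ 312.40 km. ✓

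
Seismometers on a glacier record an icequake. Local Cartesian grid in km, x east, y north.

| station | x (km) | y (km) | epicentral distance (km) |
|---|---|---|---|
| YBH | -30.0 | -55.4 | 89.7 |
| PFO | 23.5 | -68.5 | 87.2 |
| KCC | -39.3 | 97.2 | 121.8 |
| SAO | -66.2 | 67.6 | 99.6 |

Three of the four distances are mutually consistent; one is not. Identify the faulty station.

Solve using three stations at a time. Using YBH, PFO, SAO (subtract circle equations pairwise → linear system) gives (x, y) ≈ (20.6, 18.7).
Distances from that point to each station vs reported:
  YBH: calculated 89.8 vs reported 89.7 → residual 0.1 km
  PFO: calculated 87.3 vs reported 87.2 → residual 0.1 km
  KCC: calculated 98.8 vs reported 121.8 → residual 23.0 km
  SAO: calculated 99.7 vs reported 99.6 → residual 0.1 km
YBH, PFO, SAO are mutually consistent (residuals ≈ 0); KCC is off by 23.0 km.

KCC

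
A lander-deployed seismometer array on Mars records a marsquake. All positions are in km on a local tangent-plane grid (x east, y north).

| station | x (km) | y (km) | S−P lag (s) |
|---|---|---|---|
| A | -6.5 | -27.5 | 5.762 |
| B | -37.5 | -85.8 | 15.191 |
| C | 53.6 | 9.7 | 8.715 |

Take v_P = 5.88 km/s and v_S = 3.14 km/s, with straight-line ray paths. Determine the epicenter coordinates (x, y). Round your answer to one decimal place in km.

(-5.1, 11.3)

Distance from S−P lag: d = Δt · v_P v_S / (v_P − v_S) = Δt · (5.88·3.14)/(5.88−3.14) ≈ 6.7384·Δt.
So d_A = 38.83, d_B = 102.36, d_C = 58.73 km.
Circle about each station: (x + 6.5)² + (y + 27.5)² = 38.83²; (x + 37.5)² + (y + 85.8)² = 102.36²; (x − 53.6)² + (y − 9.7)² = 58.73².
Subtracting pairs of circle equations eliminates x²+y² and gives linear equations (the radical axes):
-62.0 x − 116.6 y = -1000.41
120.2 x + 74.4 y = 227.11
Solving the 2×2 system: x ≈ -5.1, y ≈ 11.3 km.
Check against A (with the unrounded x, y): √((x + 6.5)²+(y + 27.5)²) = 38.82 ≈ 38.83 km. ✓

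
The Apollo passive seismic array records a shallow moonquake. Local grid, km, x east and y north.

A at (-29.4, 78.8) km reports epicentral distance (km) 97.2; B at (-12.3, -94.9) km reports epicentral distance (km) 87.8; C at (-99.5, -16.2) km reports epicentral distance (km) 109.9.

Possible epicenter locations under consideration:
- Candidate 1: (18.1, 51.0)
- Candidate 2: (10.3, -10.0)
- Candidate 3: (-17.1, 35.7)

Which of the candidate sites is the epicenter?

For each candidate, compare |candidate − station| to the reported distance:
Candidate 1: residuals A 42.2, B 61.2, C 25.5 → max 61.2 km
Candidate 2: residuals A 0.1, B 0.1, C 0.1 → max 0.1 km
Candidate 3: residuals A 52.4, B 42.9, C 12.5 → max 52.4 km
Only Candidate 2 has all residuals ≈ 0.

Candidate 2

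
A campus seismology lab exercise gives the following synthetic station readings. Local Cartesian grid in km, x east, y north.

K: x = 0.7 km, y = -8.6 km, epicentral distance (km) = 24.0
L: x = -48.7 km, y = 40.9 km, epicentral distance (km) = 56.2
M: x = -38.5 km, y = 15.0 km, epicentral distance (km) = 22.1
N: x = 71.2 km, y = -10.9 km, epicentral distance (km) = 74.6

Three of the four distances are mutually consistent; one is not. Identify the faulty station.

Solve using three stations at a time. Using K, L, N (subtract circle equations pairwise → linear system) gives (x, y) ≈ (1.4, 15.4).
Distances from that point to each station vs reported:
  K: calculated 24.0 vs reported 24.0 → residual 0.0 km
  L: calculated 56.2 vs reported 56.2 → residual 0.0 km
  M: calculated 39.9 vs reported 22.1 → residual 17.8 km
  N: calculated 74.6 vs reported 74.6 → residual 0.0 km
K, L, N are mutually consistent (residuals ≈ 0); M is off by 17.8 km.

M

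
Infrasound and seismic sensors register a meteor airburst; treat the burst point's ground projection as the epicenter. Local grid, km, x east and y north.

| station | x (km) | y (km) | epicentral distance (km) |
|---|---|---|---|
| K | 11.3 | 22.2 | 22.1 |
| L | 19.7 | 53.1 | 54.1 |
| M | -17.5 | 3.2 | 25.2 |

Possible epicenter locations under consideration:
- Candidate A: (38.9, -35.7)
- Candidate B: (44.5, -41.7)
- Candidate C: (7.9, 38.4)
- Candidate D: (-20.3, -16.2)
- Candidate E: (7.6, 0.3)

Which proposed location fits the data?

Candidate E

For each candidate, compare |candidate − station| to the reported distance:
Candidate A: residuals K 42.0, L 36.8, M 43.3 → max 43.3 km
Candidate B: residuals K 49.9, L 43.9, M 51.4 → max 51.4 km
Candidate C: residuals K 5.5, L 35.2, M 18.2 → max 35.2 km
Candidate D: residuals K 27.6, L 25.9, M 5.6 → max 27.6 km
Candidate E: residuals K 0.1, L 0.1, M 0.1 → max 0.1 km
Only Candidate E has all residuals ≈ 0.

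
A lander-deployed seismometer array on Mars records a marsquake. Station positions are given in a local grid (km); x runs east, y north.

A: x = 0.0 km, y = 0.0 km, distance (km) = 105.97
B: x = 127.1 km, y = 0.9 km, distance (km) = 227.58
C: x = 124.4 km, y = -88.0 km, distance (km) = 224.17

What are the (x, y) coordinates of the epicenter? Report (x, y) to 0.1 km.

Circle about each station: x² + y² = 105.97²; (x − 127.1)² + (y − 0.9)² = 227.58²; (x − 124.4)² + (y + 88.0)² = 224.17².
Subtracting pairs of circle equations eliminates x²+y² and gives linear equations (the radical axes):
254.2 x + 1.8 y = -24407.80
248.8 x − 176.0 y = -15803.19
Solving the 2×2 system: x ≈ -95.7, y ≈ -45.5 km.

-95.7 km east, -45.5 km north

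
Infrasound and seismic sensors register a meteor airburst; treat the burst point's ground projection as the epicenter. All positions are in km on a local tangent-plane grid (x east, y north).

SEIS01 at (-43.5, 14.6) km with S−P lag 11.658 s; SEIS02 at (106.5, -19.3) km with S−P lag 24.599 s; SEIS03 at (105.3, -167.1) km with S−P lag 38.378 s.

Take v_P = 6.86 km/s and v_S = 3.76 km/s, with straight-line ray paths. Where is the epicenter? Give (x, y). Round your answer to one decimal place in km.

(-51.1, 111.3)

Distance from S−P lag: d = Δt · v_P v_S / (v_P − v_S) = Δt · (6.86·3.76)/(6.86−3.76) ≈ 8.3205·Δt.
So d_SEIS01 = 97.00, d_SEIS02 = 204.68, d_SEIS03 = 319.32 km.
Circle about each station: (x + 43.5)² + (y − 14.6)² = 97.00²; (x − 106.5)² + (y + 19.3)² = 204.68²; (x − 105.3)² + (y + 167.1)² = 319.32².
Subtracting the SEIS01 equation from the SEIS02 and SEIS03 equations removes the quadratic terms:
300.0 x − 67.8 y = -22875.57
297.6 x − 363.4 y = -55651.17
Solving the 2×2 system: x ≈ -51.1, y ≈ 111.3 km.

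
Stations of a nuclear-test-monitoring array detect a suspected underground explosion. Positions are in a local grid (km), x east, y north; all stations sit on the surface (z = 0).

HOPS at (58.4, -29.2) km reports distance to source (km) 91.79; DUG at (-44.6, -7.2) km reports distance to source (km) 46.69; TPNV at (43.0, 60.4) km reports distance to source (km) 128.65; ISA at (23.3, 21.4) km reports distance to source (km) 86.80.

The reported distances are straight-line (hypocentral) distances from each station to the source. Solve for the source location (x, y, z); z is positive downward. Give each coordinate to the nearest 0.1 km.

Each station gives a sphere (x−x_i)² + (y−y_i)² + z² = d_i² (stations at z=0).
Subtracting the HOPS sphere from DUG and TPNV: z² cancels, leaving linear equations in x and y:
-206.0 x + 44.0 y = 4023.25
-30.8 x + 179.2 y = -6891.46
Solving: x ≈ -28.802, y ≈ -43.407 km (keep extra digits for the depth step; rounded: -28.8, -43.4).
Then from the HOPS sphere: z² = 91.79² − (x − 58.4)² − (y + 29.2)² with x = -28.802, y = -43.407, so z ≈ 24.887 ≈ 24.9 km.

x ≈ -28.8 km, y ≈ -43.4 km, depth ≈ 24.9 km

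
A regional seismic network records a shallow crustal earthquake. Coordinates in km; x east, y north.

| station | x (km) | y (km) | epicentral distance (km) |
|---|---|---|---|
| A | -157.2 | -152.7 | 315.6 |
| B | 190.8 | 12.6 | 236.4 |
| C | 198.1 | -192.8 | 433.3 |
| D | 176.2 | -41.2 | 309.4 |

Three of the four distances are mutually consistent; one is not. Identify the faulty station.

Solve using three stations at a time. Using A, C, D (subtract circle equations pairwise → linear system) gives (x, y) ≈ (-67.2, 149.8).
Distances from that point to each station vs reported:
  A: calculated 315.6 vs reported 315.6 → residual 0.0 km
  B: calculated 292.2 vs reported 236.4 → residual 55.8 km
  C: calculated 433.3 vs reported 433.3 → residual 0.0 km
  D: calculated 309.4 vs reported 309.4 → residual 0.0 km
A, C, D are mutually consistent (residuals ≈ 0); B is off by 55.8 km.

B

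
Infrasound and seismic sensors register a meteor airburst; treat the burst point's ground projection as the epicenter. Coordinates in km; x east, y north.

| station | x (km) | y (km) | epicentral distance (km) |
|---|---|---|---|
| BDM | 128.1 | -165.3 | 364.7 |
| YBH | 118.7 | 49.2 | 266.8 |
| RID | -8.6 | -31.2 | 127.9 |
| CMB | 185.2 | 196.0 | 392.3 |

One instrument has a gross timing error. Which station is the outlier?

Solve using three stations at a time. Using YBH, RID, CMB (subtract circle equations pairwise → linear system) gives (x, y) ≈ (-136.7, -28.4).
Distances from that point to each station vs reported:
  BDM: calculated 298.1 vs reported 364.7 → residual 66.6 km
  YBH: calculated 266.9 vs reported 266.8 → residual 0.1 km
  RID: calculated 128.1 vs reported 127.9 → residual 0.2 km
  CMB: calculated 392.4 vs reported 392.3 → residual 0.1 km
YBH, RID, CMB are mutually consistent (residuals ≈ 0); BDM is off by 66.6 km.

BDM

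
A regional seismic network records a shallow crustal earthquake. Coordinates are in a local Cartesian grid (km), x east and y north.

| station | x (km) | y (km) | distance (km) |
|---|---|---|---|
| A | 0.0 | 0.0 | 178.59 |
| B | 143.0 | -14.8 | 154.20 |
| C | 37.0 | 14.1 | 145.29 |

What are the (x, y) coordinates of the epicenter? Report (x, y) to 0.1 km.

114.8 km east, 136.8 km north

Circle about each station: x² + y² = 178.59²; (x − 143.0)² + (y + 14.8)² = 154.20²; (x − 37.0)² + (y − 14.1)² = 145.29².
Subtracting pairs of circle equations eliminates x²+y² and gives linear equations (the radical axes):
286.0 x − 29.6 y = 28784.79
74.0 x + 28.2 y = 12353.01
Solving the 2×2 system: x ≈ 114.8, y ≈ 136.8 km.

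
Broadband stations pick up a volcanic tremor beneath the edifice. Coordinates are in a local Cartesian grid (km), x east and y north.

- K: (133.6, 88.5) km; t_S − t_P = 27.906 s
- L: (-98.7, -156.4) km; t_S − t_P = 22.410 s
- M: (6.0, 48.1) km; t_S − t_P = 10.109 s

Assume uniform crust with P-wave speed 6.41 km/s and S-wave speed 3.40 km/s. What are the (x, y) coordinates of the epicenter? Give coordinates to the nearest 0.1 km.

Distance from S−P lag: d = Δt · v_P v_S / (v_P − v_S) = Δt · (6.41·3.40)/(6.41−3.40) ≈ 7.2405·Δt.
So d_K = 202.05, d_L = 162.26, d_M = 73.19 km.
Circle about each station: (x − 133.6)² + (y − 88.5)² = 202.05²; (x + 98.7)² + (y + 156.4)² = 162.26²; (x − 6.0)² + (y − 48.1)² = 73.19².
Subtracting the K equation from the L and M equations removes the quadratic terms:
-464.6 x − 489.8 y = 23017.33
-255.2 x − 80.8 y = 12135.83
Solving the 2×2 system: x ≈ -46.7, y ≈ -2.7 km.
Check against K (with the unrounded x, y): √((x − 133.6)²+(y − 88.5)²) = 202.05 ≈ 202.05 km. ✓

-46.7 km east, -2.7 km north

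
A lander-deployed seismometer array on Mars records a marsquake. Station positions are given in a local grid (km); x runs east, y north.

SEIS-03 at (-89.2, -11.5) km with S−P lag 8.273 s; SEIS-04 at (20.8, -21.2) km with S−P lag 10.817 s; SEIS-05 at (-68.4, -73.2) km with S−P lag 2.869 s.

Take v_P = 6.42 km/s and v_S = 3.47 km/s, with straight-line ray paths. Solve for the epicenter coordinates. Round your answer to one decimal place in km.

Distance from S−P lag: d = Δt · v_P v_S / (v_P − v_S) = Δt · (6.42·3.47)/(6.42−3.47) ≈ 7.5517·Δt.
So d_SEIS-03 = 62.47, d_SEIS-04 = 81.69, d_SEIS-05 = 21.67 km.
Circle about each station: (x + 89.2)² + (y + 11.5)² = 62.47²; (x − 20.8)² + (y + 21.2)² = 81.69²; (x + 68.4)² + (y + 73.2)² = 21.67².
Subtracting the SEIS-03 equation from the SEIS-04 and SEIS-05 equations removes the quadratic terms:
220.0 x − 19.4 y = -9977.57
41.6 x − 123.4 y = 5380.82
Solving the 2×2 system: x ≈ -50.7, y ≈ -60.7 km.
Check against SEIS-03 (with the unrounded x, y): √((x + 89.2)²+(y + 11.5)²) = 62.47 ≈ 62.47 km. ✓

-50.7 km east, -60.7 km north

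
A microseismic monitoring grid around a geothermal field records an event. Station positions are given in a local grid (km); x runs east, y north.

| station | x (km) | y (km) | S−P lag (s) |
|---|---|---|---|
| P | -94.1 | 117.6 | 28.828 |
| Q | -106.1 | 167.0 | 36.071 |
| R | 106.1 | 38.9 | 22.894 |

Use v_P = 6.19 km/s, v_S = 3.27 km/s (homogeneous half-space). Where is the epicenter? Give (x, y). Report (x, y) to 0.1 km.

(-13.6, -65.3)

Distance from S−P lag: d = Δt · v_P v_S / (v_P − v_S) = Δt · (6.19·3.27)/(6.19−3.27) ≈ 6.9320·Δt.
So d_P = 199.83, d_Q = 250.04, d_R = 158.70 km.
Circle about each station: (x + 94.1)² + (y − 117.6)² = 199.83²; (x + 106.1)² + (y − 167.0)² = 250.04²; (x − 106.1)² + (y − 38.9)² = 158.70².
Subtracting the P equation from the Q and R equations removes the quadratic terms:
-24.0 x + 98.8 y = -6126.33
400.4 x − 157.4 y = 4832.19
Solving the 2×2 system: x ≈ -13.6, y ≈ -65.3 km.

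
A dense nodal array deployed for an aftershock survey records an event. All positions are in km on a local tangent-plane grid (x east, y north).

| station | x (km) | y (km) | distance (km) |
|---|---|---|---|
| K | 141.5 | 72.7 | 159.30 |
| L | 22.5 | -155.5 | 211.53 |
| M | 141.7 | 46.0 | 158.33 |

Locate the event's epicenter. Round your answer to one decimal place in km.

Circle about each station: (x − 141.5)² + (y − 72.7)² = 159.30²; (x − 22.5)² + (y + 155.5)² = 211.53²; (x − 141.7)² + (y − 46.0)² = 158.33².
Subtracting the K equation from the L and M equations removes the quadratic terms:
-238.0 x − 456.4 y = -19989.49
0.4 x − 53.4 y = -2804.55
Solving the 2×2 system: x ≈ -16.5, y ≈ 52.4 km.

x ≈ -16.5 km, y ≈ 52.4 km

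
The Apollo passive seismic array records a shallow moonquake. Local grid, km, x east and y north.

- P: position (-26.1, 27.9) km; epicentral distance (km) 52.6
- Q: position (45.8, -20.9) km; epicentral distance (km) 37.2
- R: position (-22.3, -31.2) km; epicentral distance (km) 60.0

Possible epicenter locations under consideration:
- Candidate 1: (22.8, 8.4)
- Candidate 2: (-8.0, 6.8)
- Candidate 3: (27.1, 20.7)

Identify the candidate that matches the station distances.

For each candidate, compare |candidate − station| to the reported distance:
Candidate 1: residuals P 0.0, Q 0.0, R 0.0 → max 0.0 km
Candidate 2: residuals P 24.8, Q 23.3, R 19.4 → max 24.8 km
Candidate 3: residuals P 1.1, Q 8.4, R 11.7 → max 11.7 km
Only Candidate 1 has all residuals ≈ 0.

Candidate 1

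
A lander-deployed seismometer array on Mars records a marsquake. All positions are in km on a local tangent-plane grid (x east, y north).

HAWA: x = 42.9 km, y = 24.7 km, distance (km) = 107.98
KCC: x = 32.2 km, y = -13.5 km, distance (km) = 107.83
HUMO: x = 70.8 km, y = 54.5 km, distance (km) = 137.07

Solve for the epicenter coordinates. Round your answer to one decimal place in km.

Circle about each station: (x − 42.9)² + (y − 24.7)² = 107.98²; (x − 32.2)² + (y + 13.5)² = 107.83²; (x − 70.8)² + (y − 54.5)² = 137.07².
Subtracting pairs of circle equations eliminates x²+y² and gives linear equations (the radical axes):
-21.4 x − 76.4 y = -1199.04
55.8 x + 59.6 y = -1596.11
Solving the 2×2 system: x ≈ -64.7, y ≈ 33.8 km.

-64.7 km east, 33.8 km north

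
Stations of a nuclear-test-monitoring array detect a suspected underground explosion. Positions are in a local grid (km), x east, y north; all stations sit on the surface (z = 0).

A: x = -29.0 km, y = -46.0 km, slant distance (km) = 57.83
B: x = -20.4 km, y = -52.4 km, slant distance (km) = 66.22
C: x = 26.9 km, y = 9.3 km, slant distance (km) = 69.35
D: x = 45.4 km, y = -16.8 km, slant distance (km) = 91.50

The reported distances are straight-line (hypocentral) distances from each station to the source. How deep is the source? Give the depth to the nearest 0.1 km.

z ≈ 10.8 km

Each station gives a sphere (x−x_i)² + (y−y_i)² + z² = d_i² (stations at z=0).
Subtracting the A sphere from B and C: z² cancels, leaving linear equations in x and y:
17.2 x − 12.8 y = -835.86
111.8 x + 110.6 y = -3612.01
Solving: x ≈ -41.604, y ≈ 9.397 km (keep extra digits for the depth step; rounded: -41.6, 9.4).
Then from the A sphere: z² = 57.83² − (x + 29.0)² − (y + 46.0)² with x = -41.604, y = 9.397, so z ≈ 10.799 ≈ 10.8 km.
Check against D (with the unrounded solution): distance 91.50 ≈ 91.50 km. ✓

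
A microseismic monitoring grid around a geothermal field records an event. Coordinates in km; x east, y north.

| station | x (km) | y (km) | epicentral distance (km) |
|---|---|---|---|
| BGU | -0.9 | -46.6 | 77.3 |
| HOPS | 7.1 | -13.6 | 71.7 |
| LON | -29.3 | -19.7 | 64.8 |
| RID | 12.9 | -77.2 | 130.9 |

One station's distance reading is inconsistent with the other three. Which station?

Solve using three stations at a time. Using HOPS, LON, RID (subtract circle equations pairwise → linear system) gives (x, y) ≈ (-34.3, 44.8).
Distances from that point to each station vs reported:
  BGU: calculated 97.4 vs reported 77.3 → residual 20.1 km
  HOPS: calculated 71.6 vs reported 71.7 → residual 0.1 km
  LON: calculated 64.7 vs reported 64.8 → residual 0.1 km
  RID: calculated 130.9 vs reported 130.9 → residual 0.0 km
HOPS, LON, RID are mutually consistent (residuals ≈ 0); BGU is off by 20.1 km.

BGU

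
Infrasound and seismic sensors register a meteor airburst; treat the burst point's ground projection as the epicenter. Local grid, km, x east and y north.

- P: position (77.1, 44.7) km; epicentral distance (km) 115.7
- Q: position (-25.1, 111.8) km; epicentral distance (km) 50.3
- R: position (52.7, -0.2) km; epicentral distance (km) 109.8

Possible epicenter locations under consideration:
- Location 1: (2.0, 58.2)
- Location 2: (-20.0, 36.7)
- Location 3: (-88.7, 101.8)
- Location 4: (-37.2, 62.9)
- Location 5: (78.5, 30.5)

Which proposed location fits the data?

Location 4

For each candidate, compare |candidate − station| to the reported distance:
Location 1: residuals P 39.4, Q 9.8, R 32.5 → max 39.4 km
Location 2: residuals P 18.3, Q 25.0, R 28.3 → max 28.3 km
Location 3: residuals P 59.7, Q 14.1, R 64.6 → max 64.6 km
Location 4: residuals P 0.0, Q 0.1, R 0.0 → max 0.1 km
Location 5: residuals P 101.4, Q 81.4, R 69.7 → max 101.4 km
Only Location 4 has all residuals ≈ 0.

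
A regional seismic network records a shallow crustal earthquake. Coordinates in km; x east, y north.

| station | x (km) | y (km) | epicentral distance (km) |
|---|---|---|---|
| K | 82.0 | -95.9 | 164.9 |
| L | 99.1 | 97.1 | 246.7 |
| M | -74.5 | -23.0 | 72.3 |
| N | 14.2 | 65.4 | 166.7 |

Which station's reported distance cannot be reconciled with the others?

M

Solve using three stations at a time. Using K, L, N (subtract circle equations pairwise → linear system) gives (x, y) ≈ (-81.1, -71.4).
Distances from that point to each station vs reported:
  K: calculated 164.9 vs reported 164.9 → residual 0.0 km
  L: calculated 246.7 vs reported 246.7 → residual 0.0 km
  M: calculated 48.9 vs reported 72.3 → residual 23.4 km
  N: calculated 166.7 vs reported 166.7 → residual 0.0 km
K, L, N are mutually consistent (residuals ≈ 0); M is off by 23.4 km.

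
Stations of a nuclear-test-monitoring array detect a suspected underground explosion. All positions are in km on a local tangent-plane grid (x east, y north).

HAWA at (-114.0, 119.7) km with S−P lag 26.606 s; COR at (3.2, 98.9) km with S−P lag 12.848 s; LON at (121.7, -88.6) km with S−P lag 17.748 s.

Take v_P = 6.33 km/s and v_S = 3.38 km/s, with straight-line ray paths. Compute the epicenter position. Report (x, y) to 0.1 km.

Distance from S−P lag: d = Δt · v_P v_S / (v_P − v_S) = Δt · (6.33·3.38)/(6.33−3.38) ≈ 7.2527·Δt.
So d_HAWA = 192.96, d_COR = 93.18, d_LON = 128.72 km.
Circle about each station: (x + 114.0)² + (y − 119.7)² = 192.96²; (x − 3.2)² + (y − 98.9)² = 93.18²; (x − 121.7)² + (y + 88.6)² = 128.72².
Subtracting the HAWA equation from the COR and LON equations removes the quadratic terms:
234.4 x − 41.6 y = 11018.41
471.4 x − 416.6 y = 16001.48
Solving the 2×2 system: x ≈ 50.3, y ≈ 18.5 km.

50.3 km east, 18.5 km north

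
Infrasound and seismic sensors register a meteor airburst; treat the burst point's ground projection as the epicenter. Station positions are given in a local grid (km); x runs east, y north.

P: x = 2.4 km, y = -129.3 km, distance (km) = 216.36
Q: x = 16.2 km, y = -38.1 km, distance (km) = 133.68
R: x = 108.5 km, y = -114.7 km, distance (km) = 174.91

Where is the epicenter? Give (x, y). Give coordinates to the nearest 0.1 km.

Circle about each station: (x − 2.4)² + (y + 129.3)² = 216.36²; (x − 16.2)² + (y + 38.1)² = 133.68²; (x − 108.5)² + (y + 114.7)² = 174.91².
Subtracting pairs of circle equations eliminates x²+y² and gives linear equations (the radical axes):
27.6 x + 182.4 y = 13931.11
212.2 x + 29.2 y = 24422.23
Solving the 2×2 system: x ≈ 106.8, y ≈ 60.2 km.

106.8 km east, 60.2 km north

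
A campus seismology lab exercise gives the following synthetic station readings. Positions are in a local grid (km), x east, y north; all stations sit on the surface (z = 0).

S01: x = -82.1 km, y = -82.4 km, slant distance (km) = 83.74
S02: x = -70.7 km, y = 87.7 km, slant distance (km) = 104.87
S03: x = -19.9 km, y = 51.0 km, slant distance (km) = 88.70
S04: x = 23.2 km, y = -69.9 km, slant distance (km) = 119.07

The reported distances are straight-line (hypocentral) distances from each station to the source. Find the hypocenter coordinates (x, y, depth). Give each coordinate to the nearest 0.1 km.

Each station gives a sphere (x−x_i)² + (y−y_i)² + z² = d_i² (stations at z=0).
Subtracting the S01 sphere from S02 and S03: z² cancels, leaving linear equations in x and y:
22.8 x + 340.2 y = -4825.72
124.4 x + 266.8 y = -11388.46
Solving: x ≈ -71.385, y ≈ -9.401 km (keep extra digits for the depth step; rounded: -71.4, -9.4).
Then from the S01 sphere: z² = 83.74² − (x + 82.1)² − (y + 82.4)² with x = -71.385, y = -9.401, so z ≈ 39.607 ≈ 39.6 km.
Check against S04 (with the unrounded solution): distance 119.06 ≈ 119.07 km. ✓

x ≈ -71.4 km, y ≈ -9.4 km, depth ≈ 39.6 km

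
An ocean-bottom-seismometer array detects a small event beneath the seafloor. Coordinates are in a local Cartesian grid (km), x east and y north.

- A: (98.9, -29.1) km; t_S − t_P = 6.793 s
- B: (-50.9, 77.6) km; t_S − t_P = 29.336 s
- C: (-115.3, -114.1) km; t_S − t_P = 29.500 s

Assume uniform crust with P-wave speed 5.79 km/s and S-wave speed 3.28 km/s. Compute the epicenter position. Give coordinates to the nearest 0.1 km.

105.3 km east, -80.1 km north

Distance from S−P lag: d = Δt · v_P v_S / (v_P − v_S) = Δt · (5.79·3.28)/(5.79−3.28) ≈ 7.5662·Δt.
So d_A = 51.40, d_B = 221.96, d_C = 223.20 km.
Circle about each station: (x − 98.9)² + (y + 29.1)² = 51.40²; (x + 50.9)² + (y − 77.6)² = 221.96²; (x + 115.3)² + (y + 114.1)² = 223.20².
Subtracting the A equation from the B and C equations removes the quadratic terms:
-299.6 x + 213.4 y = -48639.73
-428.4 x − 170.0 y = -31491.40
Solving the 2×2 system: x ≈ 105.3, y ≈ -80.1 km.
Check against A (with the unrounded x, y): √((x − 98.9)²+(y + 29.1)²) = 51.40 ≈ 51.40 km. ✓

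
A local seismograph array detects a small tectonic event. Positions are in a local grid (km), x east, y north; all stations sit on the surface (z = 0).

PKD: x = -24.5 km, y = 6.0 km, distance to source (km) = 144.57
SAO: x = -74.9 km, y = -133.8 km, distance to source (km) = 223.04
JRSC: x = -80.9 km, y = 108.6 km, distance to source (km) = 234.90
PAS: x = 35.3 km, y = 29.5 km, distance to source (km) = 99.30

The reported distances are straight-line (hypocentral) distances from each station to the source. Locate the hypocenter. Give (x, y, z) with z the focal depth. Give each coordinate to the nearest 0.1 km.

(112.2, -19.1, 39.8)

Each station gives a sphere (x−x_i)² + (y−y_i)² + z² = d_i² (stations at z=0).
Subtracting the PKD sphere from SAO and JRSC: z² cancels, leaving linear equations in x and y:
-100.8 x − 279.6 y = -5970.16
-112.8 x + 205.2 y = -16575.01
Solving: x ≈ 112.200, y ≈ -19.097 km (keep extra digits for the depth step; rounded: 112.2, -19.1).
Then from the PKD sphere: z² = 144.57² − (x + 24.5)² − (y − 6.0)² with x = 112.200, y = -19.097, so z ≈ 39.796 ≈ 39.8 km.
Check against PAS (with the unrounded solution): distance 99.29 ≈ 99.30 km. ✓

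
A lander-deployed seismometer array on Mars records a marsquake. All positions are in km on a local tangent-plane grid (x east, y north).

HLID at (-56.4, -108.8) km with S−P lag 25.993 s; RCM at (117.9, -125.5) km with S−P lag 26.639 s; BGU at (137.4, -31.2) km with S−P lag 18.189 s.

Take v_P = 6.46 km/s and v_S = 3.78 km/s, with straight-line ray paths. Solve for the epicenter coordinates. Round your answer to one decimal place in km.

Distance from S−P lag: d = Δt · v_P v_S / (v_P − v_S) = Δt · (6.46·3.78)/(6.46−3.78) ≈ 9.1115·Δt.
So d_HLID = 236.84, d_RCM = 242.72, d_BGU = 165.73 km.
Circle about each station: (x + 56.4)² + (y + 108.8)² = 236.84²; (x − 117.9)² + (y + 125.5)² = 242.72²; (x − 137.4)² + (y + 31.2)² = 165.73².
Subtracting the HLID equation from the RCM and BGU equations removes the quadratic terms:
348.6 x − 33.4 y = 11812.45
387.6 x + 155.2 y = 33460.55
Solving the 2×2 system: x ≈ 44.0, y ≈ 105.7 km.

x ≈ 44.0 km, y ≈ 105.7 km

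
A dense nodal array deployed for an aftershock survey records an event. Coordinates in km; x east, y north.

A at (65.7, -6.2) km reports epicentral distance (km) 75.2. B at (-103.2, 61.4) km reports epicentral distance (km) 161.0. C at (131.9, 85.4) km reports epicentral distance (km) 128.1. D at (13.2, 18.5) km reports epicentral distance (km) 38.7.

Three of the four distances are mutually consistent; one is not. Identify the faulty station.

Solve using three stations at a time. Using B, C, D (subtract circle equations pairwise → linear system) gives (x, y) ≈ (42.7, -6.6).
Distances from that point to each station vs reported:
  A: calculated 23.0 vs reported 75.2 → residual 52.2 km
  B: calculated 161.0 vs reported 161.0 → residual 0.0 km
  C: calculated 128.1 vs reported 128.1 → residual 0.0 km
  D: calculated 38.8 vs reported 38.7 → residual 0.1 km
B, C, D are mutually consistent (residuals ≈ 0); A is off by 52.2 km.

A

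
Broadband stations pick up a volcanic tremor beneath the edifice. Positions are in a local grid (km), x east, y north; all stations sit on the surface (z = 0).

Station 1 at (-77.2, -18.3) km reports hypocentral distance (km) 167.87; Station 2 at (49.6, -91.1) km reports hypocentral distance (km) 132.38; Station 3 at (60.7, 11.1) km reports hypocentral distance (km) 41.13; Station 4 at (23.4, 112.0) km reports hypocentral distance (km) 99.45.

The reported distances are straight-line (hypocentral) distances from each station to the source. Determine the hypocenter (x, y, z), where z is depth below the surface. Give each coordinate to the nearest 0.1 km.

Each station gives a sphere (x−x_i)² + (y−y_i)² + z² = d_i² (stations at z=0).
Subtracting the Station 1 sphere from Station 2 and Station 3: z² cancels, leaving linear equations in x and y:
253.6 x − 145.6 y = 15120.51
275.8 x + 58.8 y = 24001.63
Solving: x ≈ 79.605, y ≈ 34.804 km (keep extra digits for the depth step; rounded: 79.6, 34.8).
Then from the Station 1 sphere: z² = 167.87² − (x + 77.2)² − (y + 18.3)² with x = 79.605, y = 34.804, so z ≈ 27.794 ≈ 27.8 km.
Check against Station 4 (with the unrounded solution): distance 99.45 ≈ 99.45 km. ✓

x ≈ 79.6 km, y ≈ 34.8 km, depth ≈ 27.8 km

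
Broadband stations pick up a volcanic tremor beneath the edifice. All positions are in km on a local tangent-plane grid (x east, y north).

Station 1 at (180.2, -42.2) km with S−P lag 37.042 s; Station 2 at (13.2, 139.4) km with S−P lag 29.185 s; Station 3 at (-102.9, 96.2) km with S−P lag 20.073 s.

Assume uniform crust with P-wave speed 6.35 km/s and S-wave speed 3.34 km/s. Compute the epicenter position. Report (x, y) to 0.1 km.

(-80.8, -43.5)

Distance from S−P lag: d = Δt · v_P v_S / (v_P − v_S) = Δt · (6.35·3.34)/(6.35−3.34) ≈ 7.0462·Δt.
So d_Station 1 = 261.00, d_Station 2 = 205.64, d_Station 3 = 141.44 km.
Circle about each station: (x − 180.2)² + (y + 42.2)² = 261.00²; (x − 13.2)² + (y − 139.4)² = 205.64²; (x + 102.9)² + (y − 96.2)² = 141.44².
Subtracting pairs of circle equations eliminates x²+y² and gives linear equations (the radical axes):
-334.0 x + 363.2 y = 11186.91
-566.2 x + 276.8 y = 33705.70
Solving the 2×2 system: x ≈ -80.8, y ≈ -43.5 km.
Check against Station 1 (with the unrounded x, y): √((x − 180.2)²+(y + 42.2)²) = 261.00 ≈ 261.00 km. ✓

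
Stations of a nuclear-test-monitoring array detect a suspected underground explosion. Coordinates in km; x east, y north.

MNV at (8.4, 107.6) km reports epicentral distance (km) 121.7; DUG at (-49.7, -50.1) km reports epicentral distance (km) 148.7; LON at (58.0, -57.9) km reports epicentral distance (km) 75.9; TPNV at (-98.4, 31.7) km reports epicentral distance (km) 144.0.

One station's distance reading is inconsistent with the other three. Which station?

Solve using three stations at a time. Using MNV, DUG, LON (subtract circle equations pairwise → linear system) gives (x, y) ≈ (84.9, 13.0).
Distances from that point to each station vs reported:
  MNV: calculated 121.7 vs reported 121.7 → residual 0.0 km
  DUG: calculated 148.7 vs reported 148.7 → residual 0.0 km
  LON: calculated 75.8 vs reported 75.9 → residual 0.1 km
  TPNV: calculated 184.3 vs reported 144.0 → residual 40.3 km
MNV, DUG, LON are mutually consistent (residuals ≈ 0); TPNV is off by 40.3 km.

TPNV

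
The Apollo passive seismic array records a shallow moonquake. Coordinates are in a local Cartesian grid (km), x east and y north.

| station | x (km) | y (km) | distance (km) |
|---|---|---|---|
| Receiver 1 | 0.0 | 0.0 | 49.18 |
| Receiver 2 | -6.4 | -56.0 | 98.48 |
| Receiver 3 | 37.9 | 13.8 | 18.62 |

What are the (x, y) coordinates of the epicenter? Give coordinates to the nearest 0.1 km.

Circle about each station: x² + y² = 49.18²; (x + 6.4)² + (y + 56.0)² = 98.48²; (x − 37.9)² + (y − 13.8)² = 18.62².
Subtracting the Receiver 1 equation from the Receiver 2 and Receiver 3 equations removes the quadratic terms:
-12.8 x − 112.0 y = -4102.68
75.8 x + 27.6 y = 3698.82
Solving the 2×2 system: x ≈ 37.0, y ≈ 32.4 km.

37.0 km east, 32.4 km north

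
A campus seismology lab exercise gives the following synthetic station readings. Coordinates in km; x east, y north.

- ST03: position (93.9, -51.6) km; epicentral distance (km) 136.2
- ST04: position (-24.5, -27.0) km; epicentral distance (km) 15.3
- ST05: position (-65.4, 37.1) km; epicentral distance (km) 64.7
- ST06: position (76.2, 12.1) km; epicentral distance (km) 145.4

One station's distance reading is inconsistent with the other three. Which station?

Solve using three stations at a time. Using ST03, ST04, ST05 (subtract circle equations pairwise → linear system) gives (x, y) ≈ (-39.1, -22.0).
Distances from that point to each station vs reported:
  ST03: calculated 136.2 vs reported 136.2 → residual 0.0 km
  ST04: calculated 15.4 vs reported 15.3 → residual 0.1 km
  ST05: calculated 64.7 vs reported 64.7 → residual 0.0 km
  ST06: calculated 120.2 vs reported 145.4 → residual 25.2 km
ST03, ST04, ST05 are mutually consistent (residuals ≈ 0); ST06 is off by 25.2 km.

ST06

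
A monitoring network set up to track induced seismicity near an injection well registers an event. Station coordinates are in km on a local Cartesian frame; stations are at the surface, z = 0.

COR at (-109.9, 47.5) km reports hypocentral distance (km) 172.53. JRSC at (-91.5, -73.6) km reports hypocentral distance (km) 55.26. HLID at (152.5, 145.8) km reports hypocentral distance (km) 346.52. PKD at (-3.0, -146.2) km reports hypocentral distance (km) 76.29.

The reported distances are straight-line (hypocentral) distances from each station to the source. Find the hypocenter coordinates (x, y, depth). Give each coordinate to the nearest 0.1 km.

x ≈ -70.1 km, y ≈ -118.7 km, depth ≈ 23.7 km

Each station gives a sphere (x−x_i)² + (y−y_i)² + z² = d_i² (stations at z=0).
Subtracting the COR sphere from JRSC and HLID: z² cancels, leaving linear equations in x and y:
36.8 x − 242.2 y = 26167.88
524.8 x + 196.6 y = -60129.88
Solving: x ≈ -70.111, y ≈ -118.695 km (keep extra digits for the depth step; rounded: -70.1, -118.7).
Then from the COR sphere: z² = 172.53² − (x + 109.9)² − (y − 47.5)² with x = -70.111, y = -118.695, so z ≈ 23.720 ≈ 23.7 km.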